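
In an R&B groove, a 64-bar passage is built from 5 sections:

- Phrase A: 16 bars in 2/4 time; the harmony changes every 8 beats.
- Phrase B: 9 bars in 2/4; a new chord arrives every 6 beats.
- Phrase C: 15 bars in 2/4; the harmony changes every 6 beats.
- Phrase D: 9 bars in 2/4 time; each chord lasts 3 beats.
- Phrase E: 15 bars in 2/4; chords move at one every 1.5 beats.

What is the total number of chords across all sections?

38 chords

A: 16·2 = 32 beats, 32/8 = 4 chords.
B: 9·2 = 18 beats, 18/6 = 3 chords.
C: 15·2 = 30 beats, 30/6 = 5 chords.
D: 9·2 = 18 beats, 18/3 = 6 chords.
E: 15·2 = 30 beats, 30/1.5 = 20 chords.
Total: 4 + 3 + 5 + 6 + 20 = 38.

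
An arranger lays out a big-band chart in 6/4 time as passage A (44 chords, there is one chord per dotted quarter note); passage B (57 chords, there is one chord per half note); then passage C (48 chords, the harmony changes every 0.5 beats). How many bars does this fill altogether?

34 bars

A: 44 × 1.5 = 66 beats = 11 bars.
B: 57 × 2 = 114 beats = 19 bars.
C: 48 × 0.5 = 24 beats = 4 bars.
Total: 11 + 19 + 4 = 34 bars.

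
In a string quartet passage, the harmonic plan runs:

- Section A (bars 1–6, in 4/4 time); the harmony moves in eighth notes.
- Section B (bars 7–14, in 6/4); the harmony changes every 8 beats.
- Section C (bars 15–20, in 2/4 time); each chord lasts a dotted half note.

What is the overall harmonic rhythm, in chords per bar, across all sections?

2.9 chords per bar

A: 6 × 4 = 24 beats ÷ 0.5 = 48 chords.
B: 8 × 6 = 48 beats ÷ 8 = 6 chords.
C: 6 × 2 = 12 beats ÷ 3 = 4 chords.
Overall: 58 chords over 20 bars → 58/20 = 2.9 chords per bar.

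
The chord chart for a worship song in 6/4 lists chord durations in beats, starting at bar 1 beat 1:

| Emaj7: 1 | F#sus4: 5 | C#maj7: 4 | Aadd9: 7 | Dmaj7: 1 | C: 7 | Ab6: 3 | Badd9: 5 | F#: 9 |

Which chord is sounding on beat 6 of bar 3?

Beat 6 of bar 3 is beat (3−1)×6 + 6 = 18 overall.
Running totals: Emaj7 ends at 1, F#sus4 ends at 6, C#maj7 ends at 10, Aadd9 ends at 17, Dmaj7 ends at 18.
Beat 18 falls within Dmaj7.

Dmaj7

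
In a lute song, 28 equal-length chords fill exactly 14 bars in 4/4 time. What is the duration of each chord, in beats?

2 beats

14 bars × 4 beats/bar = 56 beats total.
56 beats ÷ 28 chords = 2 beats per chord.
(That is a half note.)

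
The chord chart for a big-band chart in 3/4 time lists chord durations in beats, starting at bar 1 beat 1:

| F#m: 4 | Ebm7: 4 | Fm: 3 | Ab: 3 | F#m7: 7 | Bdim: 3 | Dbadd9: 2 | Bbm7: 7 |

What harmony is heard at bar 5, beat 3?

Beat 3 of bar 5 is beat (5−1)×3 + 3 = 15 overall.
Running totals: F#m ends at 4, Ebm7 ends at 8, Fm ends at 11, Ab ends at 14, F#m7 ends at 21.
Beat 15 falls within F#m7.

F#m7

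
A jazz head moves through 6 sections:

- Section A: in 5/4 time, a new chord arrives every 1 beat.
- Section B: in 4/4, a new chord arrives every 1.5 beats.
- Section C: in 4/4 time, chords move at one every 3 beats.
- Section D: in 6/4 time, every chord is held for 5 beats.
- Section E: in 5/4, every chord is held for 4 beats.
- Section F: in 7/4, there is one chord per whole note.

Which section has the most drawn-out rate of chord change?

Section D

A: 5/1 = 5 chords/bar.
B: 4/1.5 = 8/3 chords/bar.
C: 4/3 = 4/3 chords/bar.
D: 6/5 = 1.2 chords/bar.
E: 5/4 = 1.25 chords/bar.
F: 7/4 = 1.75 chords/bar.
Slowest is D at 1.2 chords/bar.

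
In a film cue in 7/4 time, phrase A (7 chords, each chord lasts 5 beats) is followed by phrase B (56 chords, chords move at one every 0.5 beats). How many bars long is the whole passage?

9 bars

A: 7 × 5 = 35 beats = 5 bars.
B: 56 × 0.5 = 28 beats = 4 bars.
Total: 5 + 4 = 9 bars.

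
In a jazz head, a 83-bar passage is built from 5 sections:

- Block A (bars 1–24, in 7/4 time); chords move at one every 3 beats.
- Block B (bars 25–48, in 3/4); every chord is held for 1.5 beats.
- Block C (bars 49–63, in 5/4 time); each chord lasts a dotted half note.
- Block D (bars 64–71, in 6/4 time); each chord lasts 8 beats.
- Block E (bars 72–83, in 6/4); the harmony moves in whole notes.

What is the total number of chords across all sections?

A: 24 bars × 7 beats = 168 beats; 3 beats/chord → 56 chords.
B: 24 bars × 3 beats = 72 beats; 1.5 beats/chord → 48 chords.
C: 15 bars × 5 beats = 75 beats; 3 beats/chord → 25 chords.
D: 8 bars × 6 beats = 48 beats; 8 beats/chord → 6 chords.
E: 12 bars × 6 beats = 72 beats; 4 beats/chord → 18 chords.
Total: 56 + 48 + 25 + 6 + 18 = 153.

153 chords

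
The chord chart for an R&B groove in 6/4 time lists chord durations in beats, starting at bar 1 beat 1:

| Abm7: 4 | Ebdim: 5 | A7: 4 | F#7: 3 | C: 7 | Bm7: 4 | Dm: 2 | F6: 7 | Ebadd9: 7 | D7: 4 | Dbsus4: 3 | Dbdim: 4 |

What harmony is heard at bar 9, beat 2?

Dbsus4

Beat 2 of bar 9 is beat (9−1)×6 + 2 = 50 overall.
Running totals: Abm7 ends at 4, Ebdim ends at 9, A7 ends at 13, F#7 ends at 16, C ends at 23, Bm7 ends at 27, Dm ends at 29, F6 ends at 36, Ebadd9 ends at 43, D7 ends at 47, Dbsus4 ends at 50.
Beat 50 falls within Dbsus4.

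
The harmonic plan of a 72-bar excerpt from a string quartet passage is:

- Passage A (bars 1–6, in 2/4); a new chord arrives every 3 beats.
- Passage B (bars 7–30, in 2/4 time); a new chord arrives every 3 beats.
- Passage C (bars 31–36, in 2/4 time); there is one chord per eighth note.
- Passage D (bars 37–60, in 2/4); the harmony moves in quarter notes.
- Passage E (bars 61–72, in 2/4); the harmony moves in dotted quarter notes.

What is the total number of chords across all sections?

A: 6·2 = 12 beats, 12/3 = 4 chords.
B: 24·2 = 48 beats, 48/3 = 16 chords.
C: 6·2 = 12 beats, 12/0.5 = 24 chords.
D: 24·2 = 48 beats, 48/1 = 48 chords.
E: 12·2 = 24 beats, 24/1.5 = 16 chords.
Total: 4 + 16 + 24 + 48 + 16 = 108.

108 chords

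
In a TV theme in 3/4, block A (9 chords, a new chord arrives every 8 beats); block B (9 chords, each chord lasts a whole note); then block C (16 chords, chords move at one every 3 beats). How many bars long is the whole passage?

A: 9 × 8 = 72 beats = 24 bars.
B: 9 × 4 = 36 beats = 12 bars.
C: 16 × 3 = 48 beats = 16 bars.
Total: 24 + 12 + 16 = 52 bars.

52 bars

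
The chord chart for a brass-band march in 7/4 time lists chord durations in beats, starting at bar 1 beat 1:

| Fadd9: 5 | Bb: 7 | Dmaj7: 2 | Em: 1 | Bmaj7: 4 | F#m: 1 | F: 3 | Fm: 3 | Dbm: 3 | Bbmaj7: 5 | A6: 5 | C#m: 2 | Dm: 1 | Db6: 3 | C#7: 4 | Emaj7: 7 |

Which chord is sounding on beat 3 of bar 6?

A6

Beat 3 of bar 6 is beat (6−1)×7 + 3 = 38 overall.
Running totals: Fadd9 ends at 5, Bb ends at 12, Dmaj7 ends at 14, Em ends at 15, Bmaj7 ends at 19, F#m ends at 20, F ends at 23, Fm ends at 26, Dbm ends at 29, Bbmaj7 ends at 34, A6 ends at 39.
Beat 38 falls within A6.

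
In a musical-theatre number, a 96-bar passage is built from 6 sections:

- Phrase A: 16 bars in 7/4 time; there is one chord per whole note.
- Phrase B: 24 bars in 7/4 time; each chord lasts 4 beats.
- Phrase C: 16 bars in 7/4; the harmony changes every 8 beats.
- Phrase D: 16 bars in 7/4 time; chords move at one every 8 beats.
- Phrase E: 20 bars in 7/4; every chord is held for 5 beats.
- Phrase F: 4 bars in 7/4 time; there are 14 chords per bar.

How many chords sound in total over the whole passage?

182 chords

A: 16 bars × 7 beats = 112 beats; 4 beats/chord → 28 chords.
B: 24 bars × 7 beats = 168 beats; 4 beats/chord → 42 chords.
C: 16 bars × 7 beats = 112 beats; 8 beats/chord → 14 chords.
D: 16 bars × 7 beats = 112 beats; 8 beats/chord → 14 chords.
E: 20 bars × 7 beats = 140 beats; 5 beats/chord → 28 chords.
F: 4 bars × 7 beats = 28 beats; 0.5 beats/chord → 56 chords.
Total: 28 + 42 + 14 + 14 + 28 + 56 = 182.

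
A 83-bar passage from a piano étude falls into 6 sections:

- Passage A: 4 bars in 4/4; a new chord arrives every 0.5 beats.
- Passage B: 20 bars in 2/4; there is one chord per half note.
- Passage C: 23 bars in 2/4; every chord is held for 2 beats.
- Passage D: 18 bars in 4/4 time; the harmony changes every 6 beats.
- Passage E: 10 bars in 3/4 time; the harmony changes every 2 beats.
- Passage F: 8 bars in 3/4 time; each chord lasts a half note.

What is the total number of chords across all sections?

A has 16 beats and chords last 0.5 each, so 32 chords.
B has 40 beats and chords last 2 each, so 20 chords.
C has 46 beats and chords last 2 each, so 23 chords.
D has 72 beats and chords last 6 each, so 12 chords.
E has 30 beats and chords last 2 each, so 15 chords.
F has 24 beats and chords last 2 each, so 12 chords.
Total: 32 + 20 + 23 + 12 + 15 + 12 = 114.

114 chords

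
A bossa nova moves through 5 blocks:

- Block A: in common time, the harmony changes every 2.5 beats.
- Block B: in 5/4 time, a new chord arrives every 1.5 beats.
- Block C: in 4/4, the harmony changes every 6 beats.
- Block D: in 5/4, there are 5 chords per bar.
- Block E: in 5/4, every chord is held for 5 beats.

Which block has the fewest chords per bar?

Block C

A: 4/2.5 = 1.6 chords/bar.
B: 5/1.5 = 10/3 chords/bar.
C: 4/6 = 2/3 chords/bar.
D: 5/1 = 5 chords/bar.
E: 5/5 = 1 chord/bar.
Slowest is C at 2/3 chords/bar.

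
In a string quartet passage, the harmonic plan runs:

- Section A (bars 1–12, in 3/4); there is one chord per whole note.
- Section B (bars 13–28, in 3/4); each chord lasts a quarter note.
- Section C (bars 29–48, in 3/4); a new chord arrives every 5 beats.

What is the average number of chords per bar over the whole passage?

A: 12 × 3 = 36 beats ÷ 4 = 9 chords.
B: 16 × 3 = 48 beats ÷ 1 = 48 chords.
C: 20 × 3 = 60 beats ÷ 5 = 12 chords.
Overall: 69 chords over 48 bars → 69/48 = 23/16 chords per bar.

23/16 chords per bar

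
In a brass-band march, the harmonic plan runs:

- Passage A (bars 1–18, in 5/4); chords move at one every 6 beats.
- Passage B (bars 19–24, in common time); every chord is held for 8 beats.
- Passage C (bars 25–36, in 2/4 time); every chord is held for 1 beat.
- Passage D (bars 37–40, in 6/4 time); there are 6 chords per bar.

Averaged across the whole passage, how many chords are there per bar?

A: 18 × 5 = 90 beats ÷ 6 = 15 chords.
B: 6 × 4 = 24 beats ÷ 8 = 3 chords.
C: 12 × 2 = 24 beats ÷ 1 = 24 chords.
D: 4 × 6 = 24 beats ÷ 1 = 24 chords.
Overall: 66 chords over 40 bars → 66/40 = 1.65 chords per bar.

1.65 chords per bar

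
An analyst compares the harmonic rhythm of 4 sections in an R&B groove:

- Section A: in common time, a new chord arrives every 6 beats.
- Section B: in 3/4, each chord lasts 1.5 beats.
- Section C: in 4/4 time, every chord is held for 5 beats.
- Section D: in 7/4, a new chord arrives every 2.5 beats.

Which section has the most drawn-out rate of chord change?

Section A

A: each chord is 6 beats in 4/4, so 2/3 per bar.
B: each chord is 1.5 beats in 3/4, so 2 per bar.
C: each chord is 5 beats in 4/4, so 0.8 per bar.
D: each chord is 2.5 beats in 7/4, so 2.8 per bar.
Slowest is A at 2/3 chords/bar.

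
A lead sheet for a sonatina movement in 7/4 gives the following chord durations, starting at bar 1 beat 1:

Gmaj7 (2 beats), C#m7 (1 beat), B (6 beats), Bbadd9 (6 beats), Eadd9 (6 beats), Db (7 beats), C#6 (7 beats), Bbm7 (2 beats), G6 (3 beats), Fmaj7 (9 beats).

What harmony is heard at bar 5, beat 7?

C#6

Beat 7 of bar 5 is beat (5−1)×7 + 7 = 35 overall.
Running totals: Gmaj7 ends at 2, C#m7 ends at 3, B ends at 9, Bbadd9 ends at 15, Eadd9 ends at 21, Db ends at 28, C#6 ends at 35.
Beat 35 falls within C#6.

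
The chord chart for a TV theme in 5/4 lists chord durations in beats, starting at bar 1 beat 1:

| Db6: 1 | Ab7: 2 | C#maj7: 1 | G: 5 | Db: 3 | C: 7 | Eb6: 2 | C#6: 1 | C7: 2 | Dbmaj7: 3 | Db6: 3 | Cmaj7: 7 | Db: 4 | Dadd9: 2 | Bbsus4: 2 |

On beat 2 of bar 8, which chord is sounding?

Cmaj7

Beat 2 of bar 8 is beat (8−1)×5 + 2 = 37 overall.
Running totals: Db6 ends at 1, Ab7 ends at 3, C#maj7 ends at 4, G ends at 9, Db ends at 12, C ends at 19, Eb6 ends at 21, C#6 ends at 22, C7 ends at 24, Dbmaj7 ends at 27, Db6 ends at 30, Cmaj7 ends at 37.
Beat 37 falls within Cmaj7.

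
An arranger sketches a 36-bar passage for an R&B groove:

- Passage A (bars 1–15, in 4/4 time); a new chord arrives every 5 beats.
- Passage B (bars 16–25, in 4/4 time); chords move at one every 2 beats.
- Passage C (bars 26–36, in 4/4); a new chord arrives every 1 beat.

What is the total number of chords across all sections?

76 chords

A: 15 bars × 4 beats = 60 beats; 5 beats/chord → 12 chords.
B: 10 bars × 4 beats = 40 beats; 2 beats/chord → 20 chords.
C: 11 bars × 4 beats = 44 beats; 1 beat/chord → 44 chords.
Total: 12 + 20 + 44 = 76.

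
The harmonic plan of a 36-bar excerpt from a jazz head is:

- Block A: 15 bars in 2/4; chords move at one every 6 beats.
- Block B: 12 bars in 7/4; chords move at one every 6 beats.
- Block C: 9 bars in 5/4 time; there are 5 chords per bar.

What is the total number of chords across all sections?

A: 15·2 = 30 beats, 30/6 = 5 chords.
B: 12·7 = 84 beats, 84/6 = 14 chords.
C: 9·5 = 45 beats, 45/1 = 45 chords.
Total: 5 + 14 + 45 = 64.

64 chords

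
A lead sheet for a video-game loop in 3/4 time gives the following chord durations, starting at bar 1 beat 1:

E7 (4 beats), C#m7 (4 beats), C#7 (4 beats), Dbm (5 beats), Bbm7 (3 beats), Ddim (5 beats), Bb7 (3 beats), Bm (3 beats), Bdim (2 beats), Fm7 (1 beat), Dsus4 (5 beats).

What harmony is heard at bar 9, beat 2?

Bb7

Beat 2 of bar 9 is beat (9−1)×3 + 2 = 26 overall.
Running totals: E7 ends at 4, C#m7 ends at 8, C#7 ends at 12, Dbm ends at 17, Bbm7 ends at 20, Ddim ends at 25, Bb7 ends at 28.
Beat 26 falls within Bb7.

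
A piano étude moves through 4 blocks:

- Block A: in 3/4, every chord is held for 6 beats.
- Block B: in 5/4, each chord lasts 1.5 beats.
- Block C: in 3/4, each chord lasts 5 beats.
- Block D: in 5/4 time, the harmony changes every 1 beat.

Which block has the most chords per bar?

A: each chord is 6 beats in 3/4, so 0.5 per bar.
B: each chord is 1.5 beats in 5/4, so 10/3 per bar.
C: each chord is 5 beats in 3/4, so 0.6 per bar.
D: each chord is 1 beat in 5/4, so 5 per bar.
Fastest is D at 5 chords/bar.

Block D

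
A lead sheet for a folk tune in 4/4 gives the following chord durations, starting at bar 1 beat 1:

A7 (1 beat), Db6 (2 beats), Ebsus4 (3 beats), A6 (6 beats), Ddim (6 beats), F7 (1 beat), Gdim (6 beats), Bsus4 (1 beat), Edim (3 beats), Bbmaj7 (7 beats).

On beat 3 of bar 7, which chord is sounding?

Beat 3 of bar 7 is beat (7−1)×4 + 3 = 27 overall.
Running totals: A7 ends at 1, Db6 ends at 3, Ebsus4 ends at 6, A6 ends at 12, Ddim ends at 18, F7 ends at 19, Gdim ends at 25, Bsus4 ends at 26, Edim ends at 29.
Beat 27 falls within Edim.

Edim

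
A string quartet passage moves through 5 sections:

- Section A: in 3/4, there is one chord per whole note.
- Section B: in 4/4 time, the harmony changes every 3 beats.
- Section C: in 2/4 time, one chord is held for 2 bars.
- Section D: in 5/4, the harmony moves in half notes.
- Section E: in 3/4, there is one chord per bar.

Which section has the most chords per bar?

Section D

A: each chord is 4 beats in 3/4, so 0.75 per bar.
B: each chord is 3 beats in 4/4, so 4/3 per bar.
C: each chord is 4 beats in 2/4, so 0.5 per bar.
D: each chord is 2 beats in 5/4, so 2.5 per bar.
E: each chord is 3 beats in 3/4, so 1 per bar.
Fastest is D at 2.5 chords/bar.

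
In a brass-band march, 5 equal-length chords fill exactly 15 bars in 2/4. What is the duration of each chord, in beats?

15 bars × 2 beats/bar = 30 beats total.
30 beats ÷ 5 chords = 6 beats per chord.

6 beats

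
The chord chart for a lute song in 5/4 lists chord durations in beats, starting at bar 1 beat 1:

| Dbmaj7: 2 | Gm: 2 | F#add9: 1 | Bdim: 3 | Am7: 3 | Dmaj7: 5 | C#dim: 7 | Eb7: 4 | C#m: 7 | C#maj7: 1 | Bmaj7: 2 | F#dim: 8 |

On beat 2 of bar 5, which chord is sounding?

Beat 2 of bar 5 is beat (5−1)×5 + 2 = 22 overall.
Running totals: Dbmaj7 ends at 2, Gm ends at 4, F#add9 ends at 5, Bdim ends at 8, Am7 ends at 11, Dmaj7 ends at 16, C#dim ends at 23.
Beat 22 falls within C#dim.

C#dim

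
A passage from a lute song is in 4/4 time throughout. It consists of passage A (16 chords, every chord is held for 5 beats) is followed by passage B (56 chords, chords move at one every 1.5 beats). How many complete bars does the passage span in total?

41 bars

A: 16 × 5 = 80 beats = 20 bars.
B: 56 × 1.5 = 84 beats = 21 bars.
Total: 20 + 21 = 41 bars.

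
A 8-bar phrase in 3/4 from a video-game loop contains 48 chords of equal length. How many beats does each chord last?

0.5 beats

8 bars × 3 beats/bar = 24 beats total.
24 beats ÷ 48 chords = 0.5 beats per chord.
(That is an eighth note.)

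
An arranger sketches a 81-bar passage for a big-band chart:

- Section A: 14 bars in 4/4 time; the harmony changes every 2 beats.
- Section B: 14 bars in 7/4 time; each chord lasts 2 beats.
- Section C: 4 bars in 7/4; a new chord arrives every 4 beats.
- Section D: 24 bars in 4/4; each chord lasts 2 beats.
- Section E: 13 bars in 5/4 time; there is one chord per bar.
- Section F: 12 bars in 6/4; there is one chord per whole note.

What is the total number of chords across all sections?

163 chords

A has 56 beats and chords last 2 each, so 28 chords.
B has 98 beats and chords last 2 each, so 49 chords.
C has 28 beats and chords last 4 each, so 7 chords.
D has 96 beats and chords last 2 each, so 48 chords.
E has 65 beats and chords last 5 each, so 13 chords.
F has 72 beats and chords last 4 each, so 18 chords.
Total: 28 + 49 + 7 + 48 + 13 + 18 = 163.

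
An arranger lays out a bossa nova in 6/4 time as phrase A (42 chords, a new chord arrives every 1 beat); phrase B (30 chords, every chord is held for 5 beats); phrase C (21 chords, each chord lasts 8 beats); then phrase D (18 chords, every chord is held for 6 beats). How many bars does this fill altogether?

78 bars

A: 42 × 1 = 42 beats = 7 bars.
B: 30 × 5 = 150 beats = 25 bars.
C: 21 × 8 = 168 beats = 28 bars.
D: 18 × 6 = 108 beats = 18 bars.
Total: 7 + 25 + 28 + 18 = 78 bars.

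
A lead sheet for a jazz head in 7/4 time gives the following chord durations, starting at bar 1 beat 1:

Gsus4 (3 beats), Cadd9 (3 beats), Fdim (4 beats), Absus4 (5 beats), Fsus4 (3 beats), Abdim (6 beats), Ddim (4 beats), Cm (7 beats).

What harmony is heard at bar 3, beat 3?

Beat 3 of bar 3 is beat (3−1)×7 + 3 = 17 overall.
Running totals: Gsus4 ends at 3, Cadd9 ends at 6, Fdim ends at 10, Absus4 ends at 15, Fsus4 ends at 18.
Beat 17 falls within Fsus4.

Fsus4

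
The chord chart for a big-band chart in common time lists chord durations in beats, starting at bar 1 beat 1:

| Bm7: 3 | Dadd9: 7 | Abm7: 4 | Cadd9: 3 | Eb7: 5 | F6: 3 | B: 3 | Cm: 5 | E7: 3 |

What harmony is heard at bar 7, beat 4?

Beat 4 of bar 7 is beat (7−1)×4 + 4 = 28 overall.
Running totals: Bm7 ends at 3, Dadd9 ends at 10, Abm7 ends at 14, Cadd9 ends at 17, Eb7 ends at 22, F6 ends at 25, B ends at 28.
Beat 28 falls within B.

B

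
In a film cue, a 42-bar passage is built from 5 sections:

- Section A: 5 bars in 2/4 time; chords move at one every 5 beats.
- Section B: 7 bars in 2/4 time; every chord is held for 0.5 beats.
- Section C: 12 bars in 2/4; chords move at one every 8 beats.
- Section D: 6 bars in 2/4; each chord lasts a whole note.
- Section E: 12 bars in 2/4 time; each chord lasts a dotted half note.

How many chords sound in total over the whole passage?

44 chords

A: 5 bars × 2 beats = 10 beats; 5 beats/chord → 2 chords.
B: 7 bars × 2 beats = 14 beats; 0.5 beats/chord → 28 chords.
C: 12 bars × 2 beats = 24 beats; 8 beats/chord → 3 chords.
D: 6 bars × 2 beats = 12 beats; 4 beats/chord → 3 chords.
E: 12 bars × 2 beats = 24 beats; 3 beats/chord → 8 chords.
Total: 2 + 28 + 3 + 3 + 8 = 44.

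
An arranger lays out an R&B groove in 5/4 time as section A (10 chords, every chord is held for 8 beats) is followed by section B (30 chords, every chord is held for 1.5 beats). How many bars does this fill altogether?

A: 10 × 8 = 80 beats = 16 bars.
B: 30 × 1.5 = 45 beats = 9 bars.
Total: 16 + 9 = 25 bars.

25 bars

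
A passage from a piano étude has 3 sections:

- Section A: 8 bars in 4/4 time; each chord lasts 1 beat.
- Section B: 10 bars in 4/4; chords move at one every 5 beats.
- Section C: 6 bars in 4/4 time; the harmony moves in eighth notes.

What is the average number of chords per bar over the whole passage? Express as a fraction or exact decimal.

11/3 chords per bar

A: 8 × 4 = 32 beats ÷ 1 = 32 chords.
B: 10 × 4 = 40 beats ÷ 5 = 8 chords.
C: 6 × 4 = 24 beats ÷ 0.5 = 48 chords.
Overall: 88 chords over 24 bars → 88/24 = 11/3 chords per bar.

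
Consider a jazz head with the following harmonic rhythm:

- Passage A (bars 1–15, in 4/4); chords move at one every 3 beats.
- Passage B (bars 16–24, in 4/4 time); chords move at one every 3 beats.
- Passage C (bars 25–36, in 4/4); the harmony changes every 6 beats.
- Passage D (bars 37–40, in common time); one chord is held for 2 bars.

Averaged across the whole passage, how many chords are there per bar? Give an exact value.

A: 15 × 4 = 60 beats ÷ 3 = 20 chords.
B: 9 × 4 = 36 beats ÷ 3 = 12 chords.
C: 12 × 4 = 48 beats ÷ 6 = 8 chords.
D: 4 × 4 = 16 beats ÷ 8 = 2 chords.
Overall: 42 chords over 40 bars → 42/40 = 1.05 chords per bar.

1.05 chords per bar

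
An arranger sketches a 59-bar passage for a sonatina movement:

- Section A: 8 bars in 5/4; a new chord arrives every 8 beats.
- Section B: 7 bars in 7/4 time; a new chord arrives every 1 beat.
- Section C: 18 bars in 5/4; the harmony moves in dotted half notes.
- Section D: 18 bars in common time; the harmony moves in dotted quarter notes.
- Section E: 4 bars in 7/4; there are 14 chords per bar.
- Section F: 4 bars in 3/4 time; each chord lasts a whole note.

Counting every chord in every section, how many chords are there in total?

191 chords

A has 40 beats and chords last 8 each, so 5 chords.
B has 49 beats and chords last 1 each, so 49 chords.
C has 90 beats and chords last 3 each, so 30 chords.
D has 72 beats and chords last 1.5 each, so 48 chords.
E has 28 beats and chords last 0.5 each, so 56 chords.
F has 12 beats and chords last 4 each, so 3 chords.
Total: 5 + 49 + 30 + 48 + 56 + 3 = 191.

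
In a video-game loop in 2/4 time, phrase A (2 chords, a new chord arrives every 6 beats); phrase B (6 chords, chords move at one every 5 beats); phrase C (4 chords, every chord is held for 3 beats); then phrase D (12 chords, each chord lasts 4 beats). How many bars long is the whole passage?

51 bars

A: 2 × 6 = 12 beats = 6 bars.
B: 6 × 5 = 30 beats = 15 bars.
C: 4 × 3 = 12 beats = 6 bars.
D: 12 × 4 = 48 beats = 24 bars.
Total: 6 + 15 + 6 + 24 = 51 bars.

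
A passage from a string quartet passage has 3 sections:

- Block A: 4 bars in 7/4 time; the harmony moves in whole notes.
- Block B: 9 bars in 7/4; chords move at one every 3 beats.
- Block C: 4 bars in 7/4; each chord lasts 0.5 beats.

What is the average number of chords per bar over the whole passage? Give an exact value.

A: 4 × 7 = 28 beats ÷ 4 = 7 chords.
B: 9 × 7 = 63 beats ÷ 3 = 21 chords.
C: 4 × 7 = 28 beats ÷ 0.5 = 56 chords.
Overall: 84 chords over 17 bars → 84/17 = 84/17 chords per bar.

84/17 chords per bar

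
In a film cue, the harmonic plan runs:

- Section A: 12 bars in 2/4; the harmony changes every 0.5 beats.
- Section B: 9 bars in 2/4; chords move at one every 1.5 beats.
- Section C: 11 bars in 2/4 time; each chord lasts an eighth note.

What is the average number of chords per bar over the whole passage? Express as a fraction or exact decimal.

3.25 chords per bar

A: 12 bars of 2 beats is 24 beats; at 0.5 beats each that's 48 chords.
B: 9 bars of 2 beats is 18 beats; at 1.5 beats each that's 12 chords.
C: 11 bars of 2 beats is 22 beats; at 0.5 beats each that's 44 chords.
Overall: 104 chords over 32 bars → 104/32 = 3.25 chords per bar.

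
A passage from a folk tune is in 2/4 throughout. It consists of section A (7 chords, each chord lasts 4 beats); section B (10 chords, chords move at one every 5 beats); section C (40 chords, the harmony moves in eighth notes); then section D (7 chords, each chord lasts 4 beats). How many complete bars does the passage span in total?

A: 7 × 4 = 28 beats = 14 bars.
B: 10 × 5 = 50 beats = 25 bars.
C: 40 × 0.5 = 20 beats = 10 bars.
D: 7 × 4 = 28 beats = 14 bars.
Total: 14 + 25 + 10 + 14 = 63 bars.

63 bars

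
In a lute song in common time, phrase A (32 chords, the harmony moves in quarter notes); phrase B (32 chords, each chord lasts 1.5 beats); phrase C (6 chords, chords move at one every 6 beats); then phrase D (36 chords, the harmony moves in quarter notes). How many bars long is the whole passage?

A: 32 × 1 = 32 beats = 8 bars.
B: 32 × 1.5 = 48 beats = 12 bars.
C: 6 × 6 = 36 beats = 9 bars.
D: 36 × 1 = 36 beats = 9 bars.
Total: 8 + 12 + 9 + 9 = 38 bars.

38 bars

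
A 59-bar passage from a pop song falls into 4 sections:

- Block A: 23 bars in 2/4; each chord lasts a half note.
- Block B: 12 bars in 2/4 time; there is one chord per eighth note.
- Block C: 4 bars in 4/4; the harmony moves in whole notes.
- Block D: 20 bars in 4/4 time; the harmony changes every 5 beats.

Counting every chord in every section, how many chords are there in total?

A has 46 beats and chords last 2 each, so 23 chords.
B has 24 beats and chords last 0.5 each, so 48 chords.
C has 16 beats and chords last 4 each, so 4 chords.
D has 80 beats and chords last 5 each, so 16 chords.
Total: 23 + 48 + 4 + 16 = 91.

91 chords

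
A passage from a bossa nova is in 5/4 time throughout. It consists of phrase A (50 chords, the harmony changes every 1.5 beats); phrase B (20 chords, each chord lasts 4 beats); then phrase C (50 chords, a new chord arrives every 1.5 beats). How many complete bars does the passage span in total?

46 bars

A: 50 × 1.5 = 75 beats = 15 bars.
B: 20 × 4 = 80 beats = 16 bars.
C: 50 × 1.5 = 75 beats = 15 bars.
Total: 15 + 16 + 15 = 46 bars.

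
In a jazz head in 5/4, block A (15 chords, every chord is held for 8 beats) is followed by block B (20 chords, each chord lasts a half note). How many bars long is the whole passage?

32 bars

A: 15 × 8 = 120 beats = 24 bars.
B: 20 × 2 = 40 beats = 8 bars.
Total: 24 + 8 = 32 bars.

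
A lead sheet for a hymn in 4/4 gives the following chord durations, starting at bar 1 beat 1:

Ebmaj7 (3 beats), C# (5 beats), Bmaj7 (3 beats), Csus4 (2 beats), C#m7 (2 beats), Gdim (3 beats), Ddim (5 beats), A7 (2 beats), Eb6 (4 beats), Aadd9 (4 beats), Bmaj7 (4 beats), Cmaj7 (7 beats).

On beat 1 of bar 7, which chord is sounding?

A7

Beat 1 of bar 7 is beat (7−1)×4 + 1 = 25 overall.
Running totals: Ebmaj7 ends at 3, C# ends at 8, Bmaj7 ends at 11, Csus4 ends at 13, C#m7 ends at 15, Gdim ends at 18, Ddim ends at 23, A7 ends at 25.
Beat 25 falls within A7.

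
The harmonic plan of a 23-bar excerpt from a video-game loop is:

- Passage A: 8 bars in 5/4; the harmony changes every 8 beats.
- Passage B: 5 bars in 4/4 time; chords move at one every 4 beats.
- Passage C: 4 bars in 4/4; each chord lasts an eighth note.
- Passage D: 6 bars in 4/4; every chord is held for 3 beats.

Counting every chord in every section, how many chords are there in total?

A: 8 bars × 5 beats = 40 beats; 8 beats/chord → 5 chords.
B: 5 bars × 4 beats = 20 beats; 4 beats/chord → 5 chords.
C: 4 bars × 4 beats = 16 beats; 0.5 beats/chord → 32 chords.
D: 6 bars × 4 beats = 24 beats; 3 beats/chord → 8 chords.
Total: 5 + 5 + 32 + 8 = 50.

50 chords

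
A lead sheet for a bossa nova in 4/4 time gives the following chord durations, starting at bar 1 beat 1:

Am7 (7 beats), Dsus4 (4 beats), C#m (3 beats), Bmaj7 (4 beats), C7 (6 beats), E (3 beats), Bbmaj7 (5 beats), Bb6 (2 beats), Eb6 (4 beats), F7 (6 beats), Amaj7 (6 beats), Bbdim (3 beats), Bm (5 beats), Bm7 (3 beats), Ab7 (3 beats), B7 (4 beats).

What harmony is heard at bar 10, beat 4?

Beat 4 of bar 10 is beat (10−1)×4 + 4 = 40 overall.
Running totals: Am7 ends at 7, Dsus4 ends at 11, C#m ends at 14, Bmaj7 ends at 18, C7 ends at 24, E ends at 27, Bbmaj7 ends at 32, Bb6 ends at 34, Eb6 ends at 38, F7 ends at 44.
Beat 40 falls within F7.

F7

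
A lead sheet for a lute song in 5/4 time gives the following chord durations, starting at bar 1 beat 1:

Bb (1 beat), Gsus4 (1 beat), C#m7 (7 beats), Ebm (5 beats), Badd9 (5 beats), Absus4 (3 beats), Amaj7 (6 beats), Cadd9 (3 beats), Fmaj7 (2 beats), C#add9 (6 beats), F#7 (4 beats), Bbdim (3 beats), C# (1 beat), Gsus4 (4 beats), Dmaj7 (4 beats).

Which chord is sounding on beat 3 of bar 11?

Beat 3 of bar 11 is beat (11−1)×5 + 3 = 53 overall.
Running totals: Bb ends at 1, Gsus4 ends at 2, C#m7 ends at 9, Ebm ends at 14, Badd9 ends at 19, Absus4 ends at 22, Amaj7 ends at 28, Cadd9 ends at 31, Fmaj7 ends at 33, C#add9 ends at 39, F#7 ends at 43, Bbdim ends at 46, C# ends at 47, Gsus4 ends at 51, Dmaj7 ends at 55.
Beat 53 falls within Dmaj7.

Dmaj7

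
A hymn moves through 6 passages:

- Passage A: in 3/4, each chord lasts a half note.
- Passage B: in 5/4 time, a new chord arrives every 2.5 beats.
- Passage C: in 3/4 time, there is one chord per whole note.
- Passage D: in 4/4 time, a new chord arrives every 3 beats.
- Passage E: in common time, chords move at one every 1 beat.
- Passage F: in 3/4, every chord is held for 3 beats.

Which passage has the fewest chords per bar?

Passage C

A: 3/2 = 1.5 chords/bar.
B: 5/2.5 = 2 chords/bar.
C: 3/4 = 0.75 chords/bar.
D: 4/3 = 4/3 chords/bar.
E: 4/1 = 4 chords/bar.
F: 3/3 = 1 chord/bar.
Slowest is C at 0.75 chords/bar.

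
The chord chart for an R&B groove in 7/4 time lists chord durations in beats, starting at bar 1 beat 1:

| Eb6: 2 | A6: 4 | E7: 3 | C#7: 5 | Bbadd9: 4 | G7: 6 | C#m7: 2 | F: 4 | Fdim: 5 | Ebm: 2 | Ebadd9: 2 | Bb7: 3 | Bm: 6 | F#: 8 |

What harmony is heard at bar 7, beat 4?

Bm

Beat 4 of bar 7 is beat (7−1)×7 + 4 = 46 overall.
Running totals: Eb6 ends at 2, A6 ends at 6, E7 ends at 9, C#7 ends at 14, Bbadd9 ends at 18, G7 ends at 24, C#m7 ends at 26, F ends at 30, Fdim ends at 35, Ebm ends at 37, Ebadd9 ends at 39, Bb7 ends at 42, Bm ends at 48.
Beat 46 falls within Bm.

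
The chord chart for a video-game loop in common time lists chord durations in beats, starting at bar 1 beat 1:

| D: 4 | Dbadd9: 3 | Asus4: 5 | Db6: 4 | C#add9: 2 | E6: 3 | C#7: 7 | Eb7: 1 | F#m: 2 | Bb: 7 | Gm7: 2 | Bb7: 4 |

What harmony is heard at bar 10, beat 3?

Gm7

Beat 3 of bar 10 is beat (10−1)×4 + 3 = 39 overall.
Running totals: D ends at 4, Dbadd9 ends at 7, Asus4 ends at 12, Db6 ends at 16, C#add9 ends at 18, E6 ends at 21, C#7 ends at 28, Eb7 ends at 29, F#m ends at 31, Bb ends at 38, Gm7 ends at 40.
Beat 39 falls within Gm7.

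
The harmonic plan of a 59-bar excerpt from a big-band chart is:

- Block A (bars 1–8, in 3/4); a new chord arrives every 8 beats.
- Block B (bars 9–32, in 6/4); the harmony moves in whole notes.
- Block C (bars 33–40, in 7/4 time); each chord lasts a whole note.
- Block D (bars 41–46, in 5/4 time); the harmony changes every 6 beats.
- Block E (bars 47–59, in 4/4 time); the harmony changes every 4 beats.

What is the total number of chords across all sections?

A: 8 bars × 3 beats = 24 beats; 8 beats/chord → 3 chords.
B: 24 bars × 6 beats = 144 beats; 4 beats/chord → 36 chords.
C: 8 bars × 7 beats = 56 beats; 4 beats/chord → 14 chords.
D: 6 bars × 5 beats = 30 beats; 6 beats/chord → 5 chords.
E: 13 bars × 4 beats = 52 beats; 4 beats/chord → 13 chords.
Total: 3 + 36 + 14 + 5 + 13 = 71.

71 chords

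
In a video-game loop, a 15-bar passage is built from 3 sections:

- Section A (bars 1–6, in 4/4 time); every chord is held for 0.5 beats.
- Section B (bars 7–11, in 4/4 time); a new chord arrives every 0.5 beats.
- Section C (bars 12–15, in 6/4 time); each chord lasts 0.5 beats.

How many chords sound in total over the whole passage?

136 chords

A: 6 bars × 4 beats = 24 beats; 0.5 beats/chord → 48 chords.
B: 5 bars × 4 beats = 20 beats; 0.5 beats/chord → 40 chords.
C: 4 bars × 6 beats = 24 beats; 0.5 beats/chord → 48 chords.
Total: 48 + 40 + 48 = 136.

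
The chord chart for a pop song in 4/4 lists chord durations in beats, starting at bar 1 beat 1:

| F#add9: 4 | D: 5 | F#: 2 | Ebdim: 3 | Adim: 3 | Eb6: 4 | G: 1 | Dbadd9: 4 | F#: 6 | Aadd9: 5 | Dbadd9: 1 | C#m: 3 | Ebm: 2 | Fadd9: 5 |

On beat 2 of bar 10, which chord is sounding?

Dbadd9

Beat 2 of bar 10 is beat (10−1)×4 + 2 = 38 overall.
Running totals: F#add9 ends at 4, D ends at 9, F# ends at 11, Ebdim ends at 14, Adim ends at 17, Eb6 ends at 21, G ends at 22, Dbadd9 ends at 26, F# ends at 32, Aadd9 ends at 37, Dbadd9 ends at 38.
Beat 38 falls within Dbadd9.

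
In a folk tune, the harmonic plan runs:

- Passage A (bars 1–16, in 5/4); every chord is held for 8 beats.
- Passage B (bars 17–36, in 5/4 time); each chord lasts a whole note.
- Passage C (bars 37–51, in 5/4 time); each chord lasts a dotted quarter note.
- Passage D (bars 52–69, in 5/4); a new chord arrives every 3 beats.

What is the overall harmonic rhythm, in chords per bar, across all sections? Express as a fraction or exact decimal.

A: 16 bars of 5 beats is 80 beats; at 8 beats each that's 10 chords.
B: 20 bars of 5 beats is 100 beats; at 4 beats each that's 25 chords.
C: 15 bars of 5 beats is 75 beats; at 1.5 beats each that's 50 chords.
D: 18 bars of 5 beats is 90 beats; at 3 beats each that's 30 chords.
Overall: 115 chords over 69 bars → 115/69 = 5/3 chords per bar.

5/3 chords per bar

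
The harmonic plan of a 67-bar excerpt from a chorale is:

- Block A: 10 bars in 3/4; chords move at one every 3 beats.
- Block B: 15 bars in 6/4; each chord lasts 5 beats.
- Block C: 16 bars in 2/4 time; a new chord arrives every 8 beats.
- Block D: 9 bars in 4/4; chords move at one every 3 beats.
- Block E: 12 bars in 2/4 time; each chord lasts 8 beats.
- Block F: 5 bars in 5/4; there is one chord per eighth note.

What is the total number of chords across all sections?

97 chords

A: 10·3 = 30 beats, 30/3 = 10 chords.
B: 15·6 = 90 beats, 90/5 = 18 chords.
C: 16·2 = 32 beats, 32/8 = 4 chords.
D: 9·4 = 36 beats, 36/3 = 12 chords.
E: 12·2 = 24 beats, 24/8 = 3 chords.
F: 5·5 = 25 beats, 25/0.5 = 50 chords.
Total: 10 + 18 + 4 + 12 + 3 + 50 = 97.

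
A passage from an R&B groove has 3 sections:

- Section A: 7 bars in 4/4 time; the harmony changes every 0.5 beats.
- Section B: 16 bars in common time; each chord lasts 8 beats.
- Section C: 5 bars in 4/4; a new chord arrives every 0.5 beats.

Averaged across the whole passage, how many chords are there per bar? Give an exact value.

A: 7 bars of 4 beats is 28 beats; at 0.5 beats each that's 56 chords.
B: 16 bars of 4 beats is 64 beats; at 8 beats each that's 8 chords.
C: 5 bars of 4 beats is 20 beats; at 0.5 beats each that's 40 chords.
Overall: 104 chords over 28 bars → 104/28 = 26/7 chords per bar.

26/7 chords per bar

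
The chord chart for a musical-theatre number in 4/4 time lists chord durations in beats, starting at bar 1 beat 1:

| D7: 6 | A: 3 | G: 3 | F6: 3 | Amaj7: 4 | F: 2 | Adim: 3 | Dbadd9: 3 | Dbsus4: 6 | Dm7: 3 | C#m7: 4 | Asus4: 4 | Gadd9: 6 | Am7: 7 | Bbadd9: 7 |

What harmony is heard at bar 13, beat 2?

Beat 2 of bar 13 is beat (13−1)×4 + 2 = 50 overall.
Running totals: D7 ends at 6, A ends at 9, G ends at 12, F6 ends at 15, Amaj7 ends at 19, F ends at 21, Adim ends at 24, Dbadd9 ends at 27, Dbsus4 ends at 33, Dm7 ends at 36, C#m7 ends at 40, Asus4 ends at 44, Gadd9 ends at 50.
Beat 50 falls within Gadd9.

Gadd9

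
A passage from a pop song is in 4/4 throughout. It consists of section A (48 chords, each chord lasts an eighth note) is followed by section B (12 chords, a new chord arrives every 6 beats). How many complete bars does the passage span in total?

24 bars

A: 48 × 0.5 = 24 beats = 6 bars.
B: 12 × 6 = 72 beats = 18 bars.
Total: 6 + 18 = 24 bars.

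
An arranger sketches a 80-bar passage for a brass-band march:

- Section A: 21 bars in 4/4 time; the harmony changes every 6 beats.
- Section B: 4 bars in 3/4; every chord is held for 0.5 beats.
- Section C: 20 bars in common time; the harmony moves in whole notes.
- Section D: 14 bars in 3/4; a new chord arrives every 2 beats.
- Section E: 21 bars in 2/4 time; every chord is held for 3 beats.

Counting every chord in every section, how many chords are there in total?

93 chords

A: 21 bars × 4 beats = 84 beats; 6 beats/chord → 14 chords.
B: 4 bars × 3 beats = 12 beats; 0.5 beats/chord → 24 chords.
C: 20 bars × 4 beats = 80 beats; 4 beats/chord → 20 chords.
D: 14 bars × 3 beats = 42 beats; 2 beats/chord → 21 chords.
E: 21 bars × 2 beats = 42 beats; 3 beats/chord → 14 chords.
Total: 14 + 24 + 20 + 21 + 14 = 93.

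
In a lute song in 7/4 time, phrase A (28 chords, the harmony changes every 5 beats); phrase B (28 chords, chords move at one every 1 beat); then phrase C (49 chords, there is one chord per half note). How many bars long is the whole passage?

A: 28 × 5 = 140 beats = 20 bars.
B: 28 × 1 = 28 beats = 4 bars.
C: 49 × 2 = 98 beats = 14 bars.
Total: 20 + 4 + 14 = 38 bars.

38 bars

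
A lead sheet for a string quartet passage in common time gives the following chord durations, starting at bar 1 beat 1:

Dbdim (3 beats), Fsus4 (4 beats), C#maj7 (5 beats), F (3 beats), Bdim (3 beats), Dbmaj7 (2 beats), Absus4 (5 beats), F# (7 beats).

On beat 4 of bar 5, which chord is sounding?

Dbmaj7

Beat 4 of bar 5 is beat (5−1)×4 + 4 = 20 overall.
Running totals: Dbdim ends at 3, Fsus4 ends at 7, C#maj7 ends at 12, F ends at 15, Bdim ends at 18, Dbmaj7 ends at 20.
Beat 20 falls within Dbmaj7.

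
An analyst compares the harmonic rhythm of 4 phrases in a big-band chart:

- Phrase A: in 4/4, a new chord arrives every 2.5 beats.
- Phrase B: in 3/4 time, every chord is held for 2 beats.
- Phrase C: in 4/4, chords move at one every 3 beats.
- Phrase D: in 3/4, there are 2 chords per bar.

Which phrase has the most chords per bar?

A: 4/2.5 = 1.6 chords/bar.
B: 3/2 = 1.5 chords/bar.
C: 4/3 = 4/3 chords/bar.
D: 3/1.5 = 2 chords/bar.
Fastest is D at 2 chords/bar.

Phrase D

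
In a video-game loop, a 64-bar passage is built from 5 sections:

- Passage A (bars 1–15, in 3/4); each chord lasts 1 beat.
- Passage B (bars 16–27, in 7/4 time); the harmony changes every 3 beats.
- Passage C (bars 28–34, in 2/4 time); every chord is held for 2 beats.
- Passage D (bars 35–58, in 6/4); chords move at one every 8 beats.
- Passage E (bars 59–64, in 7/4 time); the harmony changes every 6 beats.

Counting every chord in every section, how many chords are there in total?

105 chords

A has 45 beats and chords last 1 each, so 45 chords.
B has 84 beats and chords last 3 each, so 28 chords.
C has 14 beats and chords last 2 each, so 7 chords.
D has 144 beats and chords last 8 each, so 18 chords.
E has 42 beats and chords last 6 each, so 7 chords.
Total: 45 + 28 + 7 + 18 + 7 = 105.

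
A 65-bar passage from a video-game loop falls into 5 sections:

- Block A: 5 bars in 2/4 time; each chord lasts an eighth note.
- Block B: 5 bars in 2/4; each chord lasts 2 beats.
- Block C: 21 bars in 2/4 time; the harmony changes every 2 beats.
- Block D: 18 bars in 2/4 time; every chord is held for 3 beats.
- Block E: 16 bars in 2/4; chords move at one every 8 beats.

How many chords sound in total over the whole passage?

62 chords

A has 10 beats and chords last 0.5 each, so 20 chords.
B has 10 beats and chords last 2 each, so 5 chords.
C has 42 beats and chords last 2 each, so 21 chords.
D has 36 beats and chords last 3 each, so 12 chords.
E has 32 beats and chords last 8 each, so 4 chords.
Total: 20 + 5 + 21 + 12 + 4 = 62.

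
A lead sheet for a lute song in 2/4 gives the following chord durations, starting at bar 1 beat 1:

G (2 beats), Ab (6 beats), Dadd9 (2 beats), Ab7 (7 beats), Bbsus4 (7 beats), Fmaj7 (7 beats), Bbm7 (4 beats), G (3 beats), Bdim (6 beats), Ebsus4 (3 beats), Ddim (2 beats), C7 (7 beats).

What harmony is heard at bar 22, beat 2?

Bdim

Beat 2 of bar 22 is beat (22−1)×2 + 2 = 44 overall.
Running totals: G ends at 2, Ab ends at 8, Dadd9 ends at 10, Ab7 ends at 17, Bbsus4 ends at 24, Fmaj7 ends at 31, Bbm7 ends at 35, G ends at 38, Bdim ends at 44.
Beat 44 falls within Bdim.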